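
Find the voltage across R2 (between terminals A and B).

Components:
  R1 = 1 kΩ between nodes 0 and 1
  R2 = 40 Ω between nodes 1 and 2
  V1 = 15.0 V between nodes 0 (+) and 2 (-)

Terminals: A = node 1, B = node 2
R1 and R2 are in series across V1 (node 0 → node 1 → node 2), and the output A–B is taken across R2, so this is a voltage divider.
Series current: I = V1/(R1 + R2) = 15/(1000 + 40) = 15/1040 = 0.01442 A
V_R2 = I × R2 = V1 × R2/(R1 + R2) = 15 × 40/1040 = 0.5769 V

Final answer: 0.5769 V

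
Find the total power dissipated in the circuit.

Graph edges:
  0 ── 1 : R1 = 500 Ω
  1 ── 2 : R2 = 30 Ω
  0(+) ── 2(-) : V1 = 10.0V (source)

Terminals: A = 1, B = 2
Nodal analysis, taking node 2 as the 0 V reference.
Source V1 fixes V_0 = 10 V.
KCL at each unknown node (sum of currents leaving = 0; resistances in Ω):
  Node 1: (V_1 - 10)/500 + (V_1 - 0)/30 = 0
Collecting terms: 0.03533 × V_1 = 0.02  =>  V_1 = 0.566 V
Power in each resistor, P = (ΔV)²/R:
  P_R1 = (10 - 0.566)²/500 = 0.178 W
  P_R2 = (0.566 - 0)²/30 = 0.01068 W
P_total = P_R1 + P_R2 = 0.1887 W

Final answer: 0.1887 W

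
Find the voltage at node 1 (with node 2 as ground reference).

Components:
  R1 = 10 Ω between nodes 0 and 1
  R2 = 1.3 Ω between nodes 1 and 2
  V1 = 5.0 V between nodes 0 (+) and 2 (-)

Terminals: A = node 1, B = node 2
Nodal analysis, taking node 2 as the 0 V reference.
Source V1 fixes V_0 = 5 V.
KCL at each unknown node (sum of currents leaving = 0; resistances in Ω):
  Node 1: (V_1 - 5)/10 + (V_1 - 0)/1.3 = 0
Collecting terms: 0.8692 × V_1 = 0.5  =>  V_1 = 0.5752 V
The requested potential is V_1 = 0.5752 V.

Final answer: V_1 = 0.5752 V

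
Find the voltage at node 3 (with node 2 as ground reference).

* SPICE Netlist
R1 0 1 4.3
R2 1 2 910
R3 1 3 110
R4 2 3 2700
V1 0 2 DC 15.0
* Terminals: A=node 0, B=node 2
Nodal analysis, taking node 2 as the 0 V reference.
Source V1 fixes V_0 = 15 V.
KCL at each unknown node (sum of currents leaving = 0; resistances in Ω):
  Node 1: (V_1 - 15)/4.3 + (V_1 - 0)/910 + (V_1 - V_3)/110 = 0
  Node 3: (V_3 - V_1)/110 + (V_3 - 0)/2700 = 0
Collecting terms (coefficients in siemens):
  0.2427·V_1 - 0.009091·V_3 = 3.488
  0.009461·V_3 - 0.009091·V_1 = 0
Determinant D = (0.2427)(0.009461) - (-0.009091)(-0.009091) = 0.002214
V_1 = [(3.488)(0.009461) - (-0.009091)(0)]/D = 14.91 V
V_3 = [(0.2427)(0) - (3.488)(-0.009091)]/D = 14.32 V
The requested potential is V_3 = 14.32 V.

Final answer: V_3 = 14.32 V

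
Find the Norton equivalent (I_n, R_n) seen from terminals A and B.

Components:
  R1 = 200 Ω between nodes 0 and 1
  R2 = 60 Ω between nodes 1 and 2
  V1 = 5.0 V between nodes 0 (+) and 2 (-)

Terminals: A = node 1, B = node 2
Find the Thévenin equivalent first; then I_n = V_th/R_th and R_n = R_th.
Step 1 — V_th is the open-circuit voltage V_A - V_B (nothing connected across the terminals).
Nodal analysis, taking node 2 as the 0 V reference.
Source V1 fixes V_0 = 5 V.
KCL at each unknown node (sum of currents leaving = 0; resistances in Ω):
  Node 1: (V_1 - 5)/200 + (V_1 - 0)/60 = 0
Collecting terms: 0.02167 × V_1 = 0.025  =>  V_1 = 1.154 V
V_th = V_1 - V_2 = 1.154 - 0 = 1.154 V
Step 2 — R_th: zero the source — replace V1 by a short circuit (node 2 merges into node 0) — and find the resistance seen between A (node 1) and B (node 0).
Reduce the network between node 1 (A) and node 0 (B) by series/parallel combination:
  Rp1 = R1 ‖ R2 (parallel, both between nodes 0 and 1) = 1/(1/200 + 1/60) = 46.15 Ω
R_th = 46.15 Ω
I_n = V_th/R_th = 1.154/46.15 = 0.025 A, and R_n = R_th = 46.15 Ω

Final answer: I_n = 0.025 A, R_n = 46.15 Ω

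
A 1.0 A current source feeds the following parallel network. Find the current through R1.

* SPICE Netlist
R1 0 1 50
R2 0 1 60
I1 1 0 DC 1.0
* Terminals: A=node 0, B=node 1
All resistors sit directly between nodes 0 and 1, so they are in parallel and share one voltage V; the full source current 1 A splits among them.
1/R_par = 1/50 + 1/60 = 0.03667 S  =>  R_par = 27.27 Ω
V = I × R_par = 1 × 27.27 = 27.27 V
I_R1 = V/R1 = 27.27/50 = 0.5455 A

Final answer: 0.5455 A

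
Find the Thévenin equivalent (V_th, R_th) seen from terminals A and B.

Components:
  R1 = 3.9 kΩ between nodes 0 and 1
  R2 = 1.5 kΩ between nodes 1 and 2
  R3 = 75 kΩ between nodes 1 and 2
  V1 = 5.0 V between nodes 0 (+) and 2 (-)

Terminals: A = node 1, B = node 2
Step 1 — V_th is the open-circuit voltage V_A - V_B (nothing connected across the terminals).
Nodal analysis, taking node 2 as the 0 V reference.
Source V1 fixes V_0 = 5 V.
KCL at each unknown node (sum of currents leaving = 0; resistances in Ω):
  Node 1: (V_1 - 5)/3900 + (V_1 - 0)/1500 + (V_1 - 0)/75000 = 0
Collecting terms: 0.0009364 × V_1 = 0.001282  =>  V_1 = 1.369 V
V_th = V_1 - V_2 = 1.369 - 0 = 1.369 V
Step 2 — R_th: zero the source — replace V1 by a short circuit (node 2 merges into node 0) — and find the resistance seen between A (node 1) and B (node 0).
Reduce the network between node 1 (A) and node 0 (B) by series/parallel combination:
  Rp1 = R1 ‖ R2 ‖ R3 (parallel, all between nodes 0 and 1) = 1/(1/3900 + 1/1500 + 1/75000) = 1068 Ω
R_th = 1.068 kΩ

Final answer: V_th = 1.369 V, R_th = 1.068 kΩ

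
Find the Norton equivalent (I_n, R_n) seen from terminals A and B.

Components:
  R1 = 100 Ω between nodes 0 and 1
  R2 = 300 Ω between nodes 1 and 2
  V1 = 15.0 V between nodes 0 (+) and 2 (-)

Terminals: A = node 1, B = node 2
Find the Thévenin equivalent first; then I_n = V_th/R_th and R_n = R_th.
Step 1 — V_th is the open-circuit voltage V_A - V_B (nothing connected across the terminals).
Nodal analysis, taking node 2 as the 0 V reference.
Source V1 fixes V_0 = 15 V.
KCL at each unknown node (sum of currents leaving = 0; resistances in Ω):
  Node 1: (V_1 - 15)/100 + (V_1 - 0)/300 = 0
Collecting terms: 0.01333 × V_1 = 0.15  =>  V_1 = 11.25 V
V_th = V_1 - V_2 = 11.25 - 0 = 11.25 V
Step 2 — R_th: zero the source — replace V1 by a short circuit (node 2 merges into node 0) — and find the resistance seen between A (node 1) and B (node 0).
Reduce the network between node 1 (A) and node 0 (B) by series/parallel combination:
  Rp1 = R1 ‖ R2 (parallel, both between nodes 0 and 1) = 1/(1/100 + 1/300) = 75 Ω
R_th = 75 Ω
I_n = V_th/R_th = 11.25/75 = 0.15 A, and R_n = R_th = 75 Ω

Final answer: I_n = 0.15 A, R_n = 75 Ω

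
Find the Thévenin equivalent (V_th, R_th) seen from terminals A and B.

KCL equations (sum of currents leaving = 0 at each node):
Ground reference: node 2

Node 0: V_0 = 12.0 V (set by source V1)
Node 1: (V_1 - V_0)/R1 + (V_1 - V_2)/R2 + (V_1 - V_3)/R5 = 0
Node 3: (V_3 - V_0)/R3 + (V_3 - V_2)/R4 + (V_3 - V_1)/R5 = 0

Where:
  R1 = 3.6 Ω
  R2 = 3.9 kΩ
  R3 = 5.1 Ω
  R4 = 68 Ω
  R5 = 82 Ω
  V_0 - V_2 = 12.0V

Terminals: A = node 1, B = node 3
Step 1 — V_th is the open-circuit voltage V_A - V_B (nothing connected across the terminals).
Nodal analysis, taking node 2 as the 0 V reference.
Source V1 fixes V_0 = 12 V.
KCL at each unknown node (sum of currents leaving = 0; resistances in Ω):
  Node 1: (V_1 - 12)/3.6 + (V_1 - 0)/3900 + (V_1 - V_3)/82 = 0
  Node 3: (V_3 - 12)/5.1 + (V_3 - 0)/68 + (V_3 - V_1)/82 = 0
Collecting terms (coefficients in siemens):
  0.2902·V_1 - 0.0122·V_3 = 3.333
  0.223·V_3 - 0.0122·V_1 = 2.353
Determinant D = (0.2902)(0.223) - (-0.0122)(-0.0122) = 0.06457
V_1 = [(3.333)(0.223) - (-0.0122)(2.353)]/D = 11.96 V
V_3 = [(0.2902)(2.353) - (3.333)(-0.0122)]/D = 11.21 V
V_th = V_1 - V_3 = 11.96 - 11.21 = 0.7499 V
Step 2 — R_th: zero the source — replace V1 by a short circuit (node 2 merges into node 0) — and find the resistance seen between A (node 1) and B (node 3).
Reduce the network between node 1 (A) and node 3 (B) by series/parallel combination:
  Rp1 = R1 ‖ R2 (parallel, both between nodes 0 and 1) = 1/(1/3.6 + 1/3900) = 3.597 Ω
  Rp2 = R3 ‖ R4 (parallel, both between nodes 0 and 3) = 1/(1/5.1 + 1/68) = 4.744 Ω
  Rs1 = Rp1 + Rp2 (series, joined only at node 0) = 3.597 + 4.744 = 8.341 Ω
  Rp3 = R5 ‖ Rs1 (parallel, both between nodes 1 and 3) = 1/(1/82 + 1/8.341) = 7.571 Ω
R_th = 7.571 Ω

Final answer: V_th = 0.7499 V, R_th = 7.571 Ω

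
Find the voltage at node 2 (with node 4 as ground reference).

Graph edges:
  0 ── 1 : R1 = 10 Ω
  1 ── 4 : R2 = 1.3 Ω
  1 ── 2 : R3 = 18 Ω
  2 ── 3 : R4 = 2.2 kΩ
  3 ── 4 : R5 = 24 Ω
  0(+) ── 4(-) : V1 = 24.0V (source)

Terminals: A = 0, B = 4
Nodal analysis, taking node 4 as the 0 V reference.
Source V1 fixes V_0 = 24 V.
KCL at each unknown node (sum of currents leaving = 0; resistances in Ω):
  Node 1: (V_1 - 24)/10 + (V_1 - 0)/1.3 + (V_1 - V_2)/18 = 0
  Node 2: (V_2 - V_1)/18 + (V_2 - V_3)/2200 = 0
  Node 3: (V_3 - V_2)/2200 + (V_3 - 0)/24 = 0
Collecting terms (coefficients in siemens):
  0.9248·V_1 - 0.05556·V_2 = 2.4
  0.05601·V_2 - 0.05556·V_1 - 0.0004545·V_3 = 0
  0.04212·V_3 - 0.0004545·V_2 = 0
Solving these 3 simultaneous equations (Gaussian elimination) gives:
  V_1 = 2.76 V, V_2 = 2.737 V, V_3 = 0.02954 V
The requested potential is V_2 = 2.737 V.

Final answer: V_2 = 2.737 V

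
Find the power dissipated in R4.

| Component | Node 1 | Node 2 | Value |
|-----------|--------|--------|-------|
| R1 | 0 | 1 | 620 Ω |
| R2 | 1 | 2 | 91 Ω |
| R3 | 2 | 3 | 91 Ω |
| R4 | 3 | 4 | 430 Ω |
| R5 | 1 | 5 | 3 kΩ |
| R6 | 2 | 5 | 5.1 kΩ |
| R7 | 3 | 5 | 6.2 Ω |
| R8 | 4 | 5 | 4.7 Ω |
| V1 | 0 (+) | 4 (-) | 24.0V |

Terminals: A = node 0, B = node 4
Nodal analysis, taking node 4 as the 0 V reference.
Source V1 fixes V_0 = 24 V.
KCL at each unknown node (sum of currents leaving = 0; resistances in Ω):
  Node 1: (V_1 - 24)/620 + (V_1 - V_2)/91 + (V_1 - V_5)/3000 = 0
  Node 2: (V_2 - V_1)/91 + (V_2 - V_3)/91 + (V_2 - V_5)/5100 = 0
  Node 3: (V_3 - V_2)/91 + (V_3 - 0)/430 + (V_3 - V_5)/6.2 = 0
  Node 5: (V_5 - V_1)/3000 + (V_5 - V_2)/5100 + (V_5 - V_3)/6.2 + (V_5 - 0)/4.7 = 0
Collecting terms (coefficients in siemens):
  0.01294·V_1 - 0.01099·V_2 - 0.0003333·V_5 = 0.03871
  0.02217·V_2 - 0.01099·V_1 - 0.01099·V_3 - 0.0001961·V_5 = 0
  0.1746·V_3 - 0.01099·V_2 - 0.1613·V_5 = 0
  0.3746·V_5 - 0.0003333·V_1 - 0.0001961·V_2 - 0.1613·V_3 = 0
Solving these 4 simultaneous equations (Gaussian elimination) gives:
  V_1 = 5.398 V, V_2 = 2.828 V, V_3 = 0.3051 V, V_5 = 0.1377 V
I_R4 = (V_3 - V_4)/R4 = (0.3051 - 0)/430 = 0.0007096 A
P_R4 = I_R4² × R4 = (0.0007096)² × 430 = 0.0002165 W

Final answer: 0.0002165 W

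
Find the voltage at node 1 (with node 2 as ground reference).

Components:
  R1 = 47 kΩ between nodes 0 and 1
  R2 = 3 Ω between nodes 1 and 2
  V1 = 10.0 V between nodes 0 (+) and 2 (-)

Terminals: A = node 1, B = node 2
Nodal analysis, taking node 2 as the 0 V reference.
Source V1 fixes V_0 = 10 V.
KCL at each unknown node (sum of currents leaving = 0; resistances in Ω):
  Node 1: (V_1 - 10)/47000 + (V_1 - 0)/3 = 0
Collecting terms: 0.3334 × V_1 = 0.0002128  =>  V_1 = 0.0006383 V
The requested potential is V_1 = 0.0006383 V.

Final answer: V_1 = 0.0006383 V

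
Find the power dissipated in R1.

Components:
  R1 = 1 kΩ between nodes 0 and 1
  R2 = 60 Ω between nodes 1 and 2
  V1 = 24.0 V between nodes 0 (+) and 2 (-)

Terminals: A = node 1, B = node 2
Nodal analysis, taking node 2 as the 0 V reference.
Source V1 fixes V_0 = 24 V.
KCL at each unknown node (sum of currents leaving = 0; resistances in Ω):
  Node 1: (V_1 - 24)/1000 + (V_1 - 0)/60 = 0
Collecting terms: 0.01767 × V_1 = 0.024  =>  V_1 = 1.358 V
I_R1 = (V_0 - V_1)/R1 = (24 - 1.358)/1000 = 0.02264 A
P_R1 = I_R1² × R1 = (0.02264)² × 1000 = 0.5126 W

Final answer: 0.5126 W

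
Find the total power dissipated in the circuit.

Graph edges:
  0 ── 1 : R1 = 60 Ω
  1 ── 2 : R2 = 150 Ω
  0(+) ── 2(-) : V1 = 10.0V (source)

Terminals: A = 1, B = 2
Nodal analysis, taking node 2 as the 0 V reference.
Source V1 fixes V_0 = 10 V.
KCL at each unknown node (sum of currents leaving = 0; resistances in Ω):
  Node 1: (V_1 - 10)/60 + (V_1 - 0)/150 = 0
Collecting terms: 0.02333 × V_1 = 0.1667  =>  V_1 = 7.143 V
Power in each resistor, P = (ΔV)²/R:
  P_R1 = (10 - 7.143)²/60 = 0.1361 W
  P_R2 = (7.143 - 0)²/150 = 0.3401 W
P_total = P_R1 + P_R2 = 0.4762 W

Final answer: 0.4762 W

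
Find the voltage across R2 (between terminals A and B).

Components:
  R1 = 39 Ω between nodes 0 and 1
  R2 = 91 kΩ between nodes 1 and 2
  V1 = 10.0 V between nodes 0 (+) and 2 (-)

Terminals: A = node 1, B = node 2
R1 and R2 are in series across V1 (node 0 → node 1 → node 2), and the output A–B is taken across R2, so this is a voltage divider.
Series current: I = V1/(R1 + R2) = 10/(39 + 91000) = 10/91040 = 0.0001098 A
V_R2 = I × R2 = V1 × R2/(R1 + R2) = 10 × 91000/91040 = 9.996 V

Final answer: 9.996 V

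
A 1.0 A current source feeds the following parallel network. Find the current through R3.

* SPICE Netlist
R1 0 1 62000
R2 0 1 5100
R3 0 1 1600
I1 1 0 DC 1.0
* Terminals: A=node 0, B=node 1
All resistors sit directly between nodes 0 and 1, so they are in parallel and share one voltage V; the full source current 1 A splits among them.
1/R_par = 1/62000 + 1/5100 + 1/1600 = 0.0008372 S  =>  R_par = 1194 Ω
V = I × R_par = 1 × 1194 = 1194 V
I_R3 = V/R3 = 1194/1600 = 0.7465 A

Final answer: 0.7465 A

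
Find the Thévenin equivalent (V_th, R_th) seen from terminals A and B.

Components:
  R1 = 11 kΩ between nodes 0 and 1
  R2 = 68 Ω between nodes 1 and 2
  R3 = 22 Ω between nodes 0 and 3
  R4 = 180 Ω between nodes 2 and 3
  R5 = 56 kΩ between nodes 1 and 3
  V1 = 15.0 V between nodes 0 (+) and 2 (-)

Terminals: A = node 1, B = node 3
Step 1 — V_th is the open-circuit voltage V_A - V_B (nothing connected across the terminals).
Nodal analysis, taking node 2 as the 0 V reference.
Source V1 fixes V_0 = 15 V.
KCL at each unknown node (sum of currents leaving = 0; resistances in Ω):
  Node 1: (V_1 - 15)/11000 + (V_1 - 0)/68 + (V_1 - V_3)/56000 = 0
  Node 3: (V_3 - 15)/22 + (V_3 - 0)/180 + (V_3 - V_1)/56000 = 0
Collecting terms (coefficients in siemens):
  0.01481·V_1 - 0.00001786·V_3 = 0.001364
  0.05103·V_3 - 0.00001786·V_1 = 0.6818
Determinant D = (0.01481)(0.05103) - (-0.00001786)(-0.00001786) = 0.000756
V_1 = [(0.001364)(0.05103) - (-0.00001786)(0.6818)]/D = 0.1082 V
V_3 = [(0.01481)(0.6818) - (0.001364)(-0.00001786)]/D = 13.36 V
V_th = V_1 - V_3 = 0.1082 - 13.36 = -13.25 V
Step 2 — R_th: zero the source — replace V1 by a short circuit (node 2 merges into node 0) — and find the resistance seen between A (node 1) and B (node 3).
Reduce the network between node 1 (A) and node 3 (B) by series/parallel combination:
  Rp1 = R1 ‖ R2 (parallel, both between nodes 0 and 1) = 1/(1/11000 + 1/68) = 67.58 Ω
  Rp2 = R3 ‖ R4 (parallel, both between nodes 0 and 3) = 1/(1/22 + 1/180) = 19.6 Ω
  Rs1 = Rp1 + Rp2 (series, joined only at node 0) = 67.58 + 19.6 = 87.19 Ω
  Rp3 = R5 ‖ Rs1 (parallel, both between nodes 1 and 3) = 1/(1/56000 + 1/87.19) = 87.05 Ω
R_th = 87.05 Ω

Final answer: V_th = -13.25 V, R_th = 87.05 Ω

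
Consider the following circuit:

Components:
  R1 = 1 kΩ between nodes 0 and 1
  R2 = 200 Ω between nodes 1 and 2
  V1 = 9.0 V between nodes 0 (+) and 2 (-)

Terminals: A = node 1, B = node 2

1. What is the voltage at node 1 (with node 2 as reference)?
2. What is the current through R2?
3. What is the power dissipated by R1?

Nodal analysis, taking node 2 as the 0 V reference.
Source V1 fixes V_0 = 9 V.
KCL at each unknown node (sum of currents leaving = 0; resistances in Ω):
  Node 1: (V_1 - 9)/1000 + (V_1 - 0)/200 = 0
Collecting terms: 0.006 × V_1 = 0.009  =>  V_1 = 1.5 V
Part 1:
  Read off the nodal solution: V_1 = 1.5 V
Part 2:
  I_R2 = (V_1 - V_2)/R2 = (1.5 - 0)/200 = 0.0075 A
  Magnitude: I_R2 = 0.0075 A
Part 3:
  I_R1 = (V_0 - V_1)/R1 = (9 - 1.5)/1000 = 0.0075 A
  P_R1 = I_R1² × R1 = (0.0075)² × 1000 = 0.05625 W

Final answers:
1. V_1 = 1.5 V
2. I_R2 = 0.0075 A
3. P_R1 = 0.05625 W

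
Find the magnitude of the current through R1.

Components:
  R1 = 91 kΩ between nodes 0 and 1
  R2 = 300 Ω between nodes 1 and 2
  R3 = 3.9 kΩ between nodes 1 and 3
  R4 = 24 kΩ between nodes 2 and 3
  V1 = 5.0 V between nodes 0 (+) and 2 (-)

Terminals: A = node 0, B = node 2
Nodal analysis, taking node 2 as the 0 V reference.
Source V1 fixes V_0 = 5 V.
KCL at each unknown node (sum of currents leaving = 0; resistances in Ω):
  Node 1: (V_1 - 5)/91000 + (V_1 - 0)/300 + (V_1 - V_3)/3900 = 0
  Node 3: (V_3 - V_1)/3900 + (V_3 - 0)/24000 = 0
Collecting terms (coefficients in siemens):
  0.003601·V_1 - 0.0002564·V_3 = 0.00005495
  0.0002981·V_3 - 0.0002564·V_1 = 0
Determinant D = (0.003601)(0.0002981) - (-0.0002564)(-0.0002564) = 0.000001008
V_1 = [(0.00005495)(0.0002981) - (-0.0002564)(0)]/D = 0.01626 V
V_3 = [(0.003601)(0) - (0.00005495)(-0.0002564)]/D = 0.01398 V
I_R1 = (V_0 - V_1)/R1 = (5 - 0.01626)/91000 = 0.00005477 A
|I_R1| = 0.00005477 A

Final answer: |I_R1| = 5.477e-05 A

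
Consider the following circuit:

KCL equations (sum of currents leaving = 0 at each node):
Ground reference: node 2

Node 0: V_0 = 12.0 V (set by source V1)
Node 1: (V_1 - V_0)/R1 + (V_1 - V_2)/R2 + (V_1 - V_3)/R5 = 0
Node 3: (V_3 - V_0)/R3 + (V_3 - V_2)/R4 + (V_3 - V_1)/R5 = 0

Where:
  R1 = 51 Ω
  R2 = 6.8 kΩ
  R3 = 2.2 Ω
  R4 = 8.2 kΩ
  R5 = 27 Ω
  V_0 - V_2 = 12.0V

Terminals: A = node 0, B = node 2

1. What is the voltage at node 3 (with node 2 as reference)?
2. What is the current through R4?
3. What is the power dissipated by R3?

Nodal analysis, taking node 2 as the 0 V reference.
Source V1 fixes V_0 = 12 V.
KCL at each unknown node (sum of currents leaving = 0; resistances in Ω):
  Node 1: (V_1 - 12)/51 + (V_1 - 0)/6800 + (V_1 - V_3)/27 = 0
  Node 3: (V_3 - 12)/2.2 + (V_3 - 0)/8200 + (V_3 - V_1)/27 = 0
Collecting terms (coefficients in siemens):
  0.05679·V_1 - 0.03704·V_3 = 0.2353
  0.4917·V_3 - 0.03704·V_1 = 5.455
Determinant D = (0.05679)(0.4917) - (-0.03704)(-0.03704) = 0.02655
V_1 = [(0.2353)(0.4917) - (-0.03704)(5.455)]/D = 11.97 V
V_3 = [(0.05679)(5.455) - (0.2353)(-0.03704)]/D = 11.99 V
Part 1:
  Read off the nodal solution: V_3 = 11.99 V
Part 2:
  I_R4 = (V_2 - V_3)/R4 = (0 - 11.99)/8200 = -0.001463 A
  Magnitude: I_R4 = 0.001463 A
Part 3:
  I_R3 = (V_0 - V_3)/R3 = (12 - 11.99)/2.2 = 0.002542 A
  P_R3 = I_R3² × R3 = (0.002542)² × 2.2 = 0.00001421 W

Final answers:
1. V_3 = 11.99 V
2. I_R4 = 0.001463 A
3. P_R3 = 1.421e-05 W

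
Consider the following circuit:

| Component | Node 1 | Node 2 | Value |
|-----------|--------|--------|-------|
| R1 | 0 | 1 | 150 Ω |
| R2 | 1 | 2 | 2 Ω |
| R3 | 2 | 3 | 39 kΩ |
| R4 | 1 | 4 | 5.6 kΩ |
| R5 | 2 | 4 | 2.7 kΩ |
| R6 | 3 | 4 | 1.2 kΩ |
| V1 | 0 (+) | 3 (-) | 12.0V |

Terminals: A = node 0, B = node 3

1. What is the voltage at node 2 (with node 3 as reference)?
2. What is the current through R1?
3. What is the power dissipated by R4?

Nodal analysis, taking node 3 as the 0 V reference.
Source V1 fixes V_0 = 12 V.
KCL at each unknown node (sum of currents leaving = 0; resistances in Ω):
  Node 1: (V_1 - 12)/150 + (V_1 - V_2)/2 + (V_1 - V_4)/5600 = 0
  Node 2: (V_2 - V_1)/2 + (V_2 - 0)/39000 + (V_2 - V_4)/2700 = 0
  Node 4: (V_4 - V_1)/5600 + (V_4 - V_2)/2700 + (V_4 - 0)/1200 = 0
Collecting terms (coefficients in siemens):
  0.5068·V_1 - 0.5·V_2 - 0.0001786·V_4 = 0.08
  0.5004·V_2 - 0.5·V_1 - 0.0003704·V_4 = 0
  0.001382·V_4 - 0.0001786·V_1 - 0.0003704·V_2 = 0
Solving these 3 simultaneous equations (Gaussian elimination) gives:
  V_1 = 11.39 V, V_2 = 11.39 V, V_4 = 4.522 V
Part 1:
  Read off the nodal solution: V_2 = 11.39 V
Part 2:
  I_R1 = (V_0 - V_1)/R1 = (12 - 11.39)/150 = 0.00406 A
  Magnitude: I_R1 = 0.00406 A
Part 3:
  I_R4 = (V_1 - V_4)/R4 = (11.39 - 4.522)/5600 = 0.001227 A
  P_R4 = I_R4² × R4 = (0.001227)² × 5600 = 0.008425 W

Final answers:
1. V_2 = 11.39 V
2. I_R1 = 0.00406 A
3. P_R4 = 0.008425 W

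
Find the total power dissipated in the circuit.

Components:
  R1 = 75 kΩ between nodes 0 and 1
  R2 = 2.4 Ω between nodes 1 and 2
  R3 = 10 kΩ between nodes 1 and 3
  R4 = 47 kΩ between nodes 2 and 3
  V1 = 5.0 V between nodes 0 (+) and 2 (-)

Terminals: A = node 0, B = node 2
Nodal analysis, taking node 2 as the 0 V reference.
Source V1 fixes V_0 = 5 V.
KCL at each unknown node (sum of currents leaving = 0; resistances in Ω):
  Node 1: (V_1 - 5)/75000 + (V_1 - 0)/2.4 + (V_1 - V_3)/10000 = 0
  Node 3: (V_3 - V_1)/10000 + (V_3 - 0)/47000 = 0
Collecting terms (coefficients in siemens):
  0.4168·V_1 - 0.0001·V_3 = 0.00006667
  0.0001213·V_3 - 0.0001·V_1 = 0
Determinant D = (0.4168)(0.0001213) - (-0.0001)(-0.0001) = 0.00005054
V_1 = [(0.00006667)(0.0001213) - (-0.0001)(0)]/D = 0.00016 V
V_3 = [(0.4168)(0) - (0.00006667)(-0.0001)]/D = 0.0001319 V
Power in each resistor, P = (ΔV)²/R:
  P_R1 = (5 - 0.00016)²/75000 = 0.0003333 W
  P_R2 = (0.00016 - 0)²/2.4 = 0.00000001067 W
  P_R3 = (0.00016 - 0.0001319)²/10000 = 0.00000000000007878 W
  P_R4 = (0 - 0.0001319)²/47000 = 0.0000000000003703 W
P_total = P_R1 + P_R2 + P_R3 + P_R4 = 0.0003333 W

Final answer: 0.0003333 W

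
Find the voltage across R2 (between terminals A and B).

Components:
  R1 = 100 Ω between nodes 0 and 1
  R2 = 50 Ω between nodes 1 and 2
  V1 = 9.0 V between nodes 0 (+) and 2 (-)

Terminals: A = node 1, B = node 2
R1 and R2 are in series across V1 (node 0 → node 1 → node 2), and the output A–B is taken across R2, so this is a voltage divider.
Series current: I = V1/(R1 + R2) = 9/(100 + 50) = 9/150 = 0.06 A
V_R2 = I × R2 = V1 × R2/(R1 + R2) = 9 × 50/150 = 3 V

Final answer: 3 V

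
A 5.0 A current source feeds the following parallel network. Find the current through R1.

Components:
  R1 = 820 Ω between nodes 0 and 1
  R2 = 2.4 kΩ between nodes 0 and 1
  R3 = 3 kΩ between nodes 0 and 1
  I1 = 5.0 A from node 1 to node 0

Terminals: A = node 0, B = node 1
All resistors sit directly between nodes 0 and 1, so they are in parallel and share one voltage V; the full source current 5 A splits among them.
1/R_par = 1/820 + 1/2400 + 1/3000 = 0.00197 S  =>  R_par = 507.7 Ω
V = I × R_par = 5 × 507.7 = 2539 V
I_R1 = V/R1 = 2539/820 = 3.096 A

Final answer: 3.096 A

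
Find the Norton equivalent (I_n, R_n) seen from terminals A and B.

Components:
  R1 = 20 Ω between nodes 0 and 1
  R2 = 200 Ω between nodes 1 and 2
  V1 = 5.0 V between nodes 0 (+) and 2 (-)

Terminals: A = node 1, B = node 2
Find the Thévenin equivalent first; then I_n = V_th/R_th and R_n = R_th.
Step 1 — V_th is the open-circuit voltage V_A - V_B (nothing connected across the terminals).
Nodal analysis, taking node 2 as the 0 V reference.
Source V1 fixes V_0 = 5 V.
KCL at each unknown node (sum of currents leaving = 0; resistances in Ω):
  Node 1: (V_1 - 5)/20 + (V_1 - 0)/200 = 0
Collecting terms: 0.055 × V_1 = 0.25  =>  V_1 = 4.545 V
V_th = V_1 - V_2 = 4.545 - 0 = 4.545 V
Step 2 — R_th: zero the source — replace V1 by a short circuit (node 2 merges into node 0) — and find the resistance seen between A (node 1) and B (node 0).
Reduce the network between node 1 (A) and node 0 (B) by series/parallel combination:
  Rp1 = R1 ‖ R2 (parallel, both between nodes 0 and 1) = 1/(1/20 + 1/200) = 18.18 Ω
R_th = 18.18 Ω
I_n = V_th/R_th = 4.545/18.18 = 0.25 A, and R_n = R_th = 18.18 Ω

Final answer: I_n = 0.25 A, R_n = 18.18 Ω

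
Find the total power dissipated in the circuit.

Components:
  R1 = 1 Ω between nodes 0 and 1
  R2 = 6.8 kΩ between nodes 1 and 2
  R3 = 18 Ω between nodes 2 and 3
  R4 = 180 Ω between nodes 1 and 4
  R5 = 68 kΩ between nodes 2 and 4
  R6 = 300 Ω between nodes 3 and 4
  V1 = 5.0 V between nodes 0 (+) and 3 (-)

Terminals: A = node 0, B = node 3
Nodal analysis, taking node 3 as the 0 V reference.
Source V1 fixes V_0 = 5 V.
KCL at each unknown node (sum of currents leaving = 0; resistances in Ω):
  Node 1: (V_1 - 5)/1 + (V_1 - V_2)/6800 + (V_1 - V_4)/180 = 0
  Node 2: (V_2 - V_1)/6800 + (V_2 - 0)/18 + (V_2 - V_4)/68000 = 0
  Node 4: (V_4 - V_1)/180 + (V_4 - V_2)/68000 + (V_4 - 0)/300 = 0
Collecting terms (coefficients in siemens):
  1.006·V_1 - 0.0001471·V_2 - 0.005556·V_4 = 5
  0.05572·V_2 - 0.0001471·V_1 - 0.00001471·V_4 = 0
  0.008904·V_4 - 0.005556·V_1 - 0.00001471·V_2 = 0
Solving these 3 simultaneous equations (Gaussian elimination) gives:
  V_1 = 4.989 V, V_2 = 0.01399 V, V_4 = 3.113 V
Power in each resistor, P = (ΔV)²/R:
  P_R1 = (5 - 4.989)²/1 = 0.0001244 W
  P_R2 = (4.989 - 0.01399)²/6800 = 0.00364 W
  P_R3 = (0.01399 - 0)²/18 = 0.00001087 W
  P_R4 = (4.989 - 3.113)²/180 = 0.01955 W
  P_R5 = (0.01399 - 3.113)²/68000 = 0.0001412 W
  P_R6 = (0 - 3.113)²/300 = 0.0323 W
P_total = P_R1 + P_R2 + P_R3 + P_R4 + P_R5 + P_R6 = 0.05577 W

Final answer: 0.05577 W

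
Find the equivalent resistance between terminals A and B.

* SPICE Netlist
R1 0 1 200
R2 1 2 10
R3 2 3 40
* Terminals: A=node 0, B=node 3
Reduce the network between node 0 (A) and node 3 (B) by series/parallel combination:
  Rs1 = R1 + R2 (series, joined only at node 1) = 200 + 10 = 210 Ω
  Rs2 = R3 + Rs1 (series, joined only at node 2) = 40 + 210 = 250 Ω
R_eq = 250 Ω

Final answer: 250 Ω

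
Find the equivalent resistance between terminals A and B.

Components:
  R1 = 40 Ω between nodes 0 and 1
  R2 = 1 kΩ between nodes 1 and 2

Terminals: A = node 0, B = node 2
Reduce the network between node 0 (A) and node 2 (B) by series/parallel combination:
  Rs1 = R1 + R2 (series, joined only at node 1) = 40 + 1000 = 1040 Ω
R_eq = 1.04 kΩ

Final answer: 1.04 kΩ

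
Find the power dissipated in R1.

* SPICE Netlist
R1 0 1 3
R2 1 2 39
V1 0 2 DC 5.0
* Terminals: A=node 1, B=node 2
Nodal analysis, taking node 2 as the 0 V reference.
Source V1 fixes V_0 = 5 V.
KCL at each unknown node (sum of currents leaving = 0; resistances in Ω):
  Node 1: (V_1 - 5)/3 + (V_1 - 0)/39 = 0
Collecting terms: 0.359 × V_1 = 1.667  =>  V_1 = 4.643 V
I_R1 = (V_0 - V_1)/R1 = (5 - 4.643)/3 = 0.119 A
P_R1 = I_R1² × R1 = (0.119)² × 3 = 0.04252 W

Final answer: 0.04252 W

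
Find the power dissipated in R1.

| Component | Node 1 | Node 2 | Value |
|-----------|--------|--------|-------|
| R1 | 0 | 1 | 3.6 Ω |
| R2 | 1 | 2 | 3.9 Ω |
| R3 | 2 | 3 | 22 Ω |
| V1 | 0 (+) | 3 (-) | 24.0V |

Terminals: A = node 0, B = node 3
Nodal analysis, taking node 3 as the 0 V reference.
Source V1 fixes V_0 = 24 V.
KCL at each unknown node (sum of currents leaving = 0; resistances in Ω):
  Node 1: (V_1 - 24)/3.6 + (V_1 - V_2)/3.9 = 0
  Node 2: (V_2 - V_1)/3.9 + (V_2 - 0)/22 = 0
Collecting terms (coefficients in siemens):
  0.5342·V_1 - 0.2564·V_2 = 6.667
  0.3019·V_2 - 0.2564·V_1 = 0
Determinant D = (0.5342)(0.3019) - (-0.2564)(-0.2564) = 0.09551
V_1 = [(6.667)(0.3019) - (-0.2564)(0)]/D = 21.07 V
V_2 = [(0.5342)(0) - (6.667)(-0.2564)]/D = 17.9 V
I_R1 = (V_0 - V_1)/R1 = (24 - 21.07)/3.6 = 0.8136 A
P_R1 = I_R1² × R1 = (0.8136)² × 3.6 = 2.383 W

Final answer: 2.383 W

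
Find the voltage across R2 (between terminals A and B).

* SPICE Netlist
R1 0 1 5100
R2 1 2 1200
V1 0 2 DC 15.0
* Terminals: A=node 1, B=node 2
R1 and R2 are in series across V1 (node 0 → node 1 → node 2), and the output A–B is taken across R2, so this is a voltage divider.
Series current: I = V1/(R1 + R2) = 15/(5100 + 1200) = 15/6300 = 0.002381 A
V_R2 = I × R2 = V1 × R2/(R1 + R2) = 15 × 1200/6300 = 2.857 V

Final answer: 2.857 V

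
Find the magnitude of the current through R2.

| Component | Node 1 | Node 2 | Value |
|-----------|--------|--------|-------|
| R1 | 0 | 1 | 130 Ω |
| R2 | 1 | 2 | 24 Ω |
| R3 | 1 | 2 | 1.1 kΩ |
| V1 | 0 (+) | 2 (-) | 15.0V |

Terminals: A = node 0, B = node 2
Nodal analysis, taking node 2 as the 0 V reference.
Source V1 fixes V_0 = 15 V.
KCL at each unknown node (sum of currents leaving = 0; resistances in Ω):
  Node 1: (V_1 - 15)/130 + (V_1 - 0)/24 + (V_1 - 0)/1100 = 0
Collecting terms: 0.05027 × V_1 = 0.1154  =>  V_1 = 2.295 V
I_R2 = (V_1 - V_2)/R2 = (2.295 - 0)/24 = 0.09564 A
|I_R2| = 0.09564 A

Final answer: |I_R2| = 0.09564 A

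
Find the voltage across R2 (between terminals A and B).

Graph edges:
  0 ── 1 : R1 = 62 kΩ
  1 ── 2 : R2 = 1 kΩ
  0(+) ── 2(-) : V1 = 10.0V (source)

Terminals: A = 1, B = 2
R1 and R2 are in series across V1 (node 0 → node 1 → node 2), and the output A–B is taken across R2, so this is a voltage divider.
Series current: I = V1/(R1 + R2) = 10/(62000 + 1000) = 10/63000 = 0.0001587 A
V_R2 = I × R2 = V1 × R2/(R1 + R2) = 10 × 1000/63000 = 0.1587 V

Final answer: 0.1587 V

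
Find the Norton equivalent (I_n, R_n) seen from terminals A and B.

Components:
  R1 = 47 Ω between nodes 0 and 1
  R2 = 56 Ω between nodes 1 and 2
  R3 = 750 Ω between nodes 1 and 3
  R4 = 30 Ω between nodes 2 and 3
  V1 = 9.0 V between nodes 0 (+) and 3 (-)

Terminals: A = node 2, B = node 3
Find the Thévenin equivalent first; then I_n = V_th/R_th and R_n = R_th.
Step 1 — V_th is the open-circuit voltage V_A - V_B (nothing connected across the terminals).
Nodal analysis, taking node 3 as the 0 V reference.
Source V1 fixes V_0 = 9 V.
KCL at each unknown node (sum of currents leaving = 0; resistances in Ω):
  Node 1: (V_1 - 9)/47 + (V_1 - V_2)/56 + (V_1 - 0)/750 = 0
  Node 2: (V_2 - V_1)/56 + (V_2 - 0)/30 = 0
Collecting terms (coefficients in siemens):
  0.04047·V_1 - 0.01786·V_2 = 0.1915
  0.05119·V_2 - 0.01786·V_1 = 0
Determinant D = (0.04047)(0.05119) - (-0.01786)(-0.01786) = 0.001753
V_1 = [(0.1915)(0.05119) - (-0.01786)(0)]/D = 5.593 V
V_2 = [(0.04047)(0) - (0.1915)(-0.01786)]/D = 1.951 V
V_th = V_2 - V_3 = 1.951 - 0 = 1.951 V
Step 2 — R_th: zero the source — replace V1 by a short circuit (node 3 merges into node 0) — and find the resistance seen between A (node 2) and B (node 0).
Reduce the network between node 2 (A) and node 0 (B) by series/parallel combination:
  Rp1 = R1 ‖ R3 (parallel, both between nodes 0 and 1) = 1/(1/47 + 1/750) = 44.23 Ω
  Rs1 = R2 + Rp1 (series, joined only at node 1) = 56 + 44.23 = 100.2 Ω
  Rp2 = R4 ‖ Rs1 (parallel, both between nodes 0 and 2) = 1/(1/30 + 1/100.2) = 23.09 Ω
R_th = 23.09 Ω
I_n = V_th/R_th = 1.951/23.09 = 0.0845 A, and R_n = R_th = 23.09 Ω

Final answer: I_n = 0.0845 A, R_n = 23.09 Ω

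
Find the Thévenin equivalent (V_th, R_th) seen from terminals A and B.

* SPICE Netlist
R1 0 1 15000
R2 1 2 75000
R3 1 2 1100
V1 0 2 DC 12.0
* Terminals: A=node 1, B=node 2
Step 1 — V_th is the open-circuit voltage V_A - V_B (nothing connected across the terminals).
Nodal analysis, taking node 2 as the 0 V reference.
Source V1 fixes V_0 = 12 V.
KCL at each unknown node (sum of currents leaving = 0; resistances in Ω):
  Node 1: (V_1 - 12)/15000 + (V_1 - 0)/75000 + (V_1 - 0)/1100 = 0
Collecting terms: 0.0009891 × V_1 = 0.0008  =>  V_1 = 0.8088 V
V_th = V_1 - V_2 = 0.8088 - 0 = 0.8088 V
Step 2 — R_th: zero the source — replace V1 by a short circuit (node 2 merges into node 0) — and find the resistance seen between A (node 1) and B (node 0).
Reduce the network between node 1 (A) and node 0 (B) by series/parallel combination:
  Rp1 = R1 ‖ R2 ‖ R3 (parallel, all between nodes 0 and 1) = 1/(1/15000 + 1/75000 + 1/1100) = 1011 Ω
R_th = 1.011 kΩ

Final answer: V_th = 0.8088 V, R_th = 1.011 kΩ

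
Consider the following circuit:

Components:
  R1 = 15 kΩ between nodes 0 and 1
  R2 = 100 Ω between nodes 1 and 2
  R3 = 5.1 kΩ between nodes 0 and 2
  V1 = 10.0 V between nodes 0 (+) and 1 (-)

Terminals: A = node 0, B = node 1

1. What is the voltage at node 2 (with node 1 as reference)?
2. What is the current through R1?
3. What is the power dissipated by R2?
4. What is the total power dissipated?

Nodal analysis, taking node 1 as the 0 V reference.
Source V1 fixes V_0 = 10 V.
KCL at each unknown node (sum of currents leaving = 0; resistances in Ω):
  Node 2: (V_2 - 0)/100 + (V_2 - 10)/5100 = 0
Collecting terms: 0.0102 × V_2 = 0.001961  =>  V_2 = 0.1923 V
Part 1:
  Read off the nodal solution: V_2 = 0.1923 V
Part 2:
  I_R1 = (V_0 - V_1)/R1 = (10 - 0)/15000 = 0.0006667 A
  Magnitude: I_R1 = 0.0006667 A
Part 3:
  I_R2 = (V_1 - V_2)/R2 = (0 - 0.1923)/100 = -0.001923 A
  P_R2 = I_R2² × R2 = (-0.001923)² × 100 = 0.0003698 W
Part 4:
  Power in each resistor, P = (ΔV)²/R:
    P_R1 = (10 - 0)²/15000 = 0.006667 W
    P_R2 = (0 - 0.1923)²/100 = 0.0003698 W
    P_R3 = (10 - 0.1923)²/5100 = 0.01886 W
  P_total = P_R1 + P_R2 + P_R3 = 0.0259 W

Final answers:
1. V_2 = 0.1923 V
2. I_R1 = 0.0006667 A
3. P_R2 = 0.0003698 W
4. P_total = 0.0259 W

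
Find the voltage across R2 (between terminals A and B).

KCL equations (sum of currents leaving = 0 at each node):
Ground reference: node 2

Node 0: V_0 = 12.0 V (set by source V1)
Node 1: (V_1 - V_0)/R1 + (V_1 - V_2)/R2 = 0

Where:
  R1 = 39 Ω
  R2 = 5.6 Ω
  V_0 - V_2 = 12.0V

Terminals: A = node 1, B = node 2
R1 and R2 are in series across V1 (node 0 → node 1 → node 2), and the output A–B is taken across R2, so this is a voltage divider.
Series current: I = V1/(R1 + R2) = 12/(39 + 5.6) = 12/44.6 = 0.2691 A
V_R2 = I × R2 = V1 × R2/(R1 + R2) = 12 × 5.6/44.6 = 1.507 V

Final answer: 1.507 V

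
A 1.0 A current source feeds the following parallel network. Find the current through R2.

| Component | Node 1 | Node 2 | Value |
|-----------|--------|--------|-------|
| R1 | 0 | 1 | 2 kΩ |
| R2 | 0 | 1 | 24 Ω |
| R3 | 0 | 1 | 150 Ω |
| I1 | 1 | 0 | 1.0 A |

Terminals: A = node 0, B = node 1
All resistors sit directly between nodes 0 and 1, so they are in parallel and share one voltage V; the full source current 1 A splits among them.
1/R_par = 1/2000 + 1/24 + 1/150 = 0.04883 S  =>  R_par = 20.48 Ω
V = I × R_par = 1 × 20.48 = 20.48 V
I_R2 = V/R2 = 20.48/24 = 0.8532 A

Final answer: 0.8532 A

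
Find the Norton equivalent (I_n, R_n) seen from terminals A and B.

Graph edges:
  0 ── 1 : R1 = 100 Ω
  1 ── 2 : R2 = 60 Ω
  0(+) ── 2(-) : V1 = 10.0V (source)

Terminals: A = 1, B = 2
Find the Thévenin equivalent first; then I_n = V_th/R_th and R_n = R_th.
Step 1 — V_th is the open-circuit voltage V_A - V_B (nothing connected across the terminals).
Nodal analysis, taking node 2 as the 0 V reference.
Source V1 fixes V_0 = 10 V.
KCL at each unknown node (sum of currents leaving = 0; resistances in Ω):
  Node 1: (V_1 - 10)/100 + (V_1 - 0)/60 = 0
Collecting terms: 0.02667 × V_1 = 0.1  =>  V_1 = 3.75 V
V_th = V_1 - V_2 = 3.75 - 0 = 3.75 V
Step 2 — R_th: zero the source — replace V1 by a short circuit (node 2 merges into node 0) — and find the resistance seen between A (node 1) and B (node 0).
Reduce the network between node 1 (A) and node 0 (B) by series/parallel combination:
  Rp1 = R1 ‖ R2 (parallel, both between nodes 0 and 1) = 1/(1/100 + 1/60) = 37.5 Ω
R_th = 37.5 Ω
I_n = V_th/R_th = 3.75/37.5 = 0.1 A, and R_n = R_th = 37.5 Ω

Final answer: I_n = 0.1 A, R_n = 37.5 Ω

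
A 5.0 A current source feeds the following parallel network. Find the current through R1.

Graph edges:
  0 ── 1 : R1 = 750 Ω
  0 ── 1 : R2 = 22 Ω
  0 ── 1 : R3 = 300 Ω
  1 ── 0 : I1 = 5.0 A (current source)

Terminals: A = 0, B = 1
All resistors sit directly between nodes 0 and 1, so they are in parallel and share one voltage V; the full source current 5 A splits among them.
1/R_par = 1/750 + 1/22 + 1/300 = 0.05012 S  =>  R_par = 19.95 Ω
V = I × R_par = 5 × 19.95 = 99.76 V
I_R1 = V/R1 = 99.76/750 = 0.133 A

Final answer: 0.133 A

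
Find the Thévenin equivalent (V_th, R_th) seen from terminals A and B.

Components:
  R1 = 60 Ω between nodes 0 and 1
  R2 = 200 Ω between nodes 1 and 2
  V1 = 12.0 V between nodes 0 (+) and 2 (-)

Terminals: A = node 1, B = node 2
Step 1 — V_th is the open-circuit voltage V_A - V_B (nothing connected across the terminals).
Nodal analysis, taking node 2 as the 0 V reference.
Source V1 fixes V_0 = 12 V.
KCL at each unknown node (sum of currents leaving = 0; resistances in Ω):
  Node 1: (V_1 - 12)/60 + (V_1 - 0)/200 = 0
Collecting terms: 0.02167 × V_1 = 0.2  =>  V_1 = 9.231 V
V_th = V_1 - V_2 = 9.231 - 0 = 9.231 V
Step 2 — R_th: zero the source — replace V1 by a short circuit (node 2 merges into node 0) — and find the resistance seen between A (node 1) and B (node 0).
Reduce the network between node 1 (A) and node 0 (B) by series/parallel combination:
  Rp1 = R1 ‖ R2 (parallel, both between nodes 0 and 1) = 1/(1/60 + 1/200) = 46.15 Ω
R_th = 46.15 Ω

Final answer: V_th = 9.231 V, R_th = 46.15 Ω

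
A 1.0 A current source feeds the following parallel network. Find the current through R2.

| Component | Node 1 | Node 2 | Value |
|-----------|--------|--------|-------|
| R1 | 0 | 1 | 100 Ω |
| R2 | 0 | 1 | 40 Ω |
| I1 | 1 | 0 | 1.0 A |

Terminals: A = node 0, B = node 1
All resistors sit directly between nodes 0 and 1, so they are in parallel and share one voltage V; the full source current 1 A splits among them.
1/R_par = 1/100 + 1/40 = 0.035 S  =>  R_par = 28.57 Ω
V = I × R_par = 1 × 28.57 = 28.57 V
I_R2 = V/R2 = 28.57/40 = 0.7143 A

Final answer: 0.7143 A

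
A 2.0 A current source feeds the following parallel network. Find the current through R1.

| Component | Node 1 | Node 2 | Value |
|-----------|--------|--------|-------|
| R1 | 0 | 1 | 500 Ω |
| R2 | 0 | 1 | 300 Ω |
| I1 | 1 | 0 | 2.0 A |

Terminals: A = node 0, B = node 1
All resistors sit directly between nodes 0 and 1, so they are in parallel and share one voltage V; the full source current 2 A splits among them.
1/R_par = 1/500 + 1/300 = 0.005333 S  =>  R_par = 187.5 Ω
V = I × R_par = 2 × 187.5 = 375 V
I_R1 = V/R1 = 375/500 = 0.75 A

Final answer: 0.75 A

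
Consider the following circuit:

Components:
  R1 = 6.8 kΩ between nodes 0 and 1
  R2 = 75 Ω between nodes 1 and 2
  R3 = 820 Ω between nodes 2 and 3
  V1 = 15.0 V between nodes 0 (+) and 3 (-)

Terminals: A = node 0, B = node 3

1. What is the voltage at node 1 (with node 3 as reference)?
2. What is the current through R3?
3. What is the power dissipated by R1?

Nodal analysis, taking node 3 as the 0 V reference.
Source V1 fixes V_0 = 15 V.
KCL at each unknown node (sum of currents leaving = 0; resistances in Ω):
  Node 1: (V_1 - 15)/6800 + (V_1 - V_2)/75 = 0
  Node 2: (V_2 - V_1)/75 + (V_2 - 0)/820 = 0
Collecting terms (coefficients in siemens):
  0.01348·V_1 - 0.01333·V_2 = 0.002206
  0.01455·V_2 - 0.01333·V_1 = 0
Determinant D = (0.01348)(0.01455) - (-0.01333)(-0.01333) = 0.0000184
V_1 = [(0.002206)(0.01455) - (-0.01333)(0)]/D = 1.745 V
V_2 = [(0.01348)(0) - (0.002206)(-0.01333)]/D = 1.598 V
Part 1:
  Read off the nodal solution: V_1 = 1.745 V
Part 2:
  I_R3 = (V_2 - V_3)/R3 = (1.598 - 0)/820 = 0.001949 A
  Magnitude: I_R3 = 0.001949 A
Part 3:
  I_R1 = (V_0 - V_1)/R1 = (15 - 1.745)/6800 = 0.001949 A
  P_R1 = I_R1² × R1 = (0.001949)² × 6800 = 0.02584 W

Final answers:
1. V_1 = 1.745 V
2. I_R3 = 0.001949 A
3. P_R1 = 0.02584 W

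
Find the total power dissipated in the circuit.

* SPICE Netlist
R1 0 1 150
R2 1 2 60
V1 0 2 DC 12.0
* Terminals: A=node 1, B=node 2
Nodal analysis, taking node 2 as the 0 V reference.
Source V1 fixes V_0 = 12 V.
KCL at each unknown node (sum of currents leaving = 0; resistances in Ω):
  Node 1: (V_1 - 12)/150 + (V_1 - 0)/60 = 0
Collecting terms: 0.02333 × V_1 = 0.08  =>  V_1 = 3.429 V
Power in each resistor, P = (ΔV)²/R:
  P_R1 = (12 - 3.429)²/150 = 0.4898 W
  P_R2 = (3.429 - 0)²/60 = 0.1959 W
P_total = P_R1 + P_R2 = 0.6857 W

Final answer: 0.6857 W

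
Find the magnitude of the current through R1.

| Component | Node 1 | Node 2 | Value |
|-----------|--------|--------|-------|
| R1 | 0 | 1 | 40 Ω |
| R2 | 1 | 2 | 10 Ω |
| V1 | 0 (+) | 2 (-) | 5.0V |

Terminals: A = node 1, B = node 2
Nodal analysis, taking node 2 as the 0 V reference.
Source V1 fixes V_0 = 5 V.
KCL at each unknown node (sum of currents leaving = 0; resistances in Ω):
  Node 1: (V_1 - 5)/40 + (V_1 - 0)/10 = 0
Collecting terms: 0.125 × V_1 = 0.125  =>  V_1 = 1 V
I_R1 = (V_0 - V_1)/R1 = (5 - 1)/40 = 0.1 A
|I_R1| = 0.1 A

Final answer: |I_R1| = 0.1 A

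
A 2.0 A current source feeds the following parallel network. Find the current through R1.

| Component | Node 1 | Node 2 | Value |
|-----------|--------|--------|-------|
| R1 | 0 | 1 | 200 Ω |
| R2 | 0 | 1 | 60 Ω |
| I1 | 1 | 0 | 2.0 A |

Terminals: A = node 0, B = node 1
All resistors sit directly between nodes 0 and 1, so they are in parallel and share one voltage V; the full source current 2 A splits among them.
1/R_par = 1/200 + 1/60 = 0.02167 S  =>  R_par = 46.15 Ω
V = I × R_par = 2 × 46.15 = 92.31 V
I_R1 = V/R1 = 92.31/200 = 0.4615 A

Final answer: 0.4615 A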